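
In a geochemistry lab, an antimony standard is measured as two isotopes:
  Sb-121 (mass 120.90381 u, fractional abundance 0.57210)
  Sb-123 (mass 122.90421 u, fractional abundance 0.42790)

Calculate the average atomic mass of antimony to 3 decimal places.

The abundance-weighted mean is 0.57210 × 120.90381 + 0.42790 × 122.90421
= 69.169070 + 52.590711 = 121.759781 u

121.760 u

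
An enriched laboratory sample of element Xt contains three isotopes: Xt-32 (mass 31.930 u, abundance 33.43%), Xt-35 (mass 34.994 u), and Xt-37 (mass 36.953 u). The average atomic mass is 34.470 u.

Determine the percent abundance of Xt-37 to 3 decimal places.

Let x and y be the fractions of Xt-35 and Xt-37. Then x + y = 1 − 0.3343 = 0.6657 and 34.994x + 36.953y = 34.470 − 0.3343×31.930 = 23.795801.
Substituting: 34.994x + 36.953(0.6657 − x) = 23.795801
(34.994 − 36.953)x = -0.8038111  ⇒  x = 0.41032, y = 0.25538
Xt-35: 41.032%, Xt-37: 25.538%.

25.538%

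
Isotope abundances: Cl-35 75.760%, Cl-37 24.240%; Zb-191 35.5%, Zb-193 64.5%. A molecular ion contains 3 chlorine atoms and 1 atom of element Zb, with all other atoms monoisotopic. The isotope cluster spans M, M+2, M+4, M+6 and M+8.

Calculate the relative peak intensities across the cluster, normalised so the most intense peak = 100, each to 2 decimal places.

36.01 : 100.00 : 73.87 : 21.28 : 2.14

Chlorine pattern (n=3): 0.4348304 : 0.41738208 : 0.13354464 : 0.01424288
Element Zb pattern (n=1): 0.3550 : 0.6450
Convolve the two distributions (both contribute in 2-u steps):
  M: 0.4348304×0.3550 = 0.154365
  M+2: 0.4348304×0.6450 + 0.41738208×0.3550 = 0.428636
  M+4: 0.41738208×0.6450 + 0.13354464×0.3550 = 0.316620
  M+6: 0.13354464×0.6450 + 0.01424288×0.3550 = 0.091193
  M+8: 0.01424288×0.6450 = 0.009187
Scale to base peak (0.428636) = 100: 36.01 : 100.00 : 73.87 : 21.28 : 2.14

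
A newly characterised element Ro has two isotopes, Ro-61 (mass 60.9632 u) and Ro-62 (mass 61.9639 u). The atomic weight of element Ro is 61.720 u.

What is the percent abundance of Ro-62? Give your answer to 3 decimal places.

75.627%

Writing the weighted mean with unknown fraction x of Ro-61:
60.9632·x + 61.9639·(1 − x) = 61.720
(60.9632 − 61.9639)·x = 61.720 − 61.9639
x = -0.2439 / -1.0007 = 0.24373 → 24.373% Ro-61, 75.627% Ro-62.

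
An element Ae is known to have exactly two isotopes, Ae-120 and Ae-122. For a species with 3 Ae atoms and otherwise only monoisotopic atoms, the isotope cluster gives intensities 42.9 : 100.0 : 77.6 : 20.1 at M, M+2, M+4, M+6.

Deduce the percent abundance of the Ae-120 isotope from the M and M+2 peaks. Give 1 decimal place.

56.3%

Write p for the Ae-120 fraction. I(M+2)/I(M) = [C(3,1)·p^2·(1−p)] / p^3 = 3·(1−p)/p = 100.0/42.9 = 2.3310
(1−p)/p = 2.3310/3 = 0.7770  ⇒  p = 1/(1 + 0.7770) = 0.5627
Ae-120: 56.3%, Ae-122: 43.7%.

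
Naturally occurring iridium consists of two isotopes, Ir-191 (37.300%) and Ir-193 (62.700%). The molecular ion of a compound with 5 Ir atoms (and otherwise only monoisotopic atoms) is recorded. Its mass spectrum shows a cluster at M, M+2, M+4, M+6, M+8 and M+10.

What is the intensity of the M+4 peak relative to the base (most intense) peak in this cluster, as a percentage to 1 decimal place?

(0.37300 + 0.62700)^5 gives M 0.0072, M+2 0.0607, M+4 0.2040, M+6 0.3429, M+8 0.2882, M+10 0.0969; the largest is M+6.
P(M+6) = C(5,3) × 0.37300^2 × 0.62700^3 = 10 × 0.139129 × 0.24649188 = 0.342942 (base)
P(M+4) = C(5,2) × 0.37300^3 × 0.62700^2 = 10 × 0.05189512 × 0.393129 = 0.204015
Relative intensity = 0.204015 / 0.342942 × 100 = 59.5

59.5%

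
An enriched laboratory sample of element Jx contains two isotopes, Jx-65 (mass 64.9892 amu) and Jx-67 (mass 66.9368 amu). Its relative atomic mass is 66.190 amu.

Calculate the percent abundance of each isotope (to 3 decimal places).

Jx-65: 38.345%, Jx-67: 61.655%

With x = fraction of Jx-65 (so Jx-67 is 1 − x):
64.9892·x + 66.9368·(1 − x) = 66.190
(64.9892 − 66.9368)·x = 66.190 − 66.9368
x = -0.7468 / -1.9476 = 0.38345 → 38.345% Jx-65, 61.655% Jx-67.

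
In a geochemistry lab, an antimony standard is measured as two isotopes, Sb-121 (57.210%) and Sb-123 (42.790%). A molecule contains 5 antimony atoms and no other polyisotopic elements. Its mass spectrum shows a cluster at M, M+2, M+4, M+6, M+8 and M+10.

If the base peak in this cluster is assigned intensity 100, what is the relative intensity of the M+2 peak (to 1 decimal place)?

66.8

(0.57210 + 0.42790)^5 gives M 0.0613, M+2 0.2292, M+4 0.3428, M+6 0.2564, M+8 0.0959, M+10 0.0143; the largest is M+4.
P(M+4) = C(5,2) × 0.57210^3 × 0.42790^2 = 10 × 0.18724742 × 0.18309841 = 0.342847 (base)
P(M+2) = C(5,1) × 0.57210^4 × 0.42790^1 = 5 × 0.10712425 × 0.4279 = 0.229192
Relative intensity = 0.229192 / 0.342847 × 100 = 66.8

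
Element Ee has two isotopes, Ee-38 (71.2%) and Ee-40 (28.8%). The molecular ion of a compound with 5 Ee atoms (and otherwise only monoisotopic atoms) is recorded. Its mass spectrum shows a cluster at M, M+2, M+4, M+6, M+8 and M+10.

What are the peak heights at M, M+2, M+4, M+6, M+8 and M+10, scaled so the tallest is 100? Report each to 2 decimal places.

Expanding (0.712 + 0.288)^5:
P(M) = 0.712^5 = 0.182978
P(M+2) = 5 × 0.712^4 × 0.288^1 = 0.370069
P(M+4) = 10 × 0.712^3 × 0.288^2 = 0.299381
P(M+6) = 10 × 0.712^2 × 0.288^3 = 0.121098
P(M+8) = 5 × 0.712^1 × 0.288^4 = 0.024492
P(M+10) = 0.288^5 = 0.001981
The M+2 peak is largest (0.370069); scaling to 100 gives 49.44 : 100.00 : 80.90 : 32.72 : 6.62 : 0.54.

49.44 : 100.00 : 80.90 : 32.72 : 6.62 : 0.54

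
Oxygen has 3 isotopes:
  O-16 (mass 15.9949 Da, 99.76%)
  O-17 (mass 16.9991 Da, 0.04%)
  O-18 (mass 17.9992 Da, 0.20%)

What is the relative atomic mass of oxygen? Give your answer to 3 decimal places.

15.999 Da

Ar = Σ fᵢ·mᵢ = 0.9976 × 15.9949 + 0.0004 × 16.9991 + 0.0020 × 17.9992
= 15.95651 + 0.00680 + 0.03600 = 15.99931 Da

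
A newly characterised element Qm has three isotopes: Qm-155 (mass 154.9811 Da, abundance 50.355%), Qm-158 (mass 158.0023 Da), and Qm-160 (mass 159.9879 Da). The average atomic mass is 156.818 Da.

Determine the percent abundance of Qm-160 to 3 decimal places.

16.973%

The remaining 49.645% is split between Qm-158 (fraction x) and Qm-160 (fraction 0.49645 − x).
Substituting: 158.0023x + 159.9879(0.49645 − x) = 78.777267095
(158.0023 − 159.9879)x = -0.64872586  ⇒  x = 0.32672, y = 0.16973
Qm-158: 32.672%, Qm-160: 16.973%.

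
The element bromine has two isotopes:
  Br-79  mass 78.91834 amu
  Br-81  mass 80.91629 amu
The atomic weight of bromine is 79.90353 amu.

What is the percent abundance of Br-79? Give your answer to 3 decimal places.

Writing the weighted mean with unknown fraction x of Br-79:
78.91834·x + 80.91629·(1 − x) = 79.90353
(78.91834 − 80.91629)·x = 79.90353 − 80.91629
x = -1.01276 / -1.99795 = 0.50690 → 50.690% Br-79, 49.310% Br-81.

50.690%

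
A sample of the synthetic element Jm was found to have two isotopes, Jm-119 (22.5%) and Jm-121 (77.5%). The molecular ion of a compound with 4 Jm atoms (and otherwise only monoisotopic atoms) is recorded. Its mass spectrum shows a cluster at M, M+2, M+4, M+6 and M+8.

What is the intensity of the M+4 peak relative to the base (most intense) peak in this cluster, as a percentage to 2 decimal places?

43.55%

Binomial terms of (0.225 + 0.775)^4: M 0.0026, M+2 0.0353, M+4 0.1824, M+6 0.4189, M+8 0.3608 → M+6 is the base peak.
P(M+6) = C(4,3) × 0.225^1 × 0.775^3 = 4 × 0.2250 × 0.46548438 = 0.418936 (base)
P(M+4) = C(4,2) × 0.225^2 × 0.775^2 = 6 × 0.050625 × 0.600625 = 0.182440
Relative intensity = 0.182440 / 0.418936 × 100 = 43.55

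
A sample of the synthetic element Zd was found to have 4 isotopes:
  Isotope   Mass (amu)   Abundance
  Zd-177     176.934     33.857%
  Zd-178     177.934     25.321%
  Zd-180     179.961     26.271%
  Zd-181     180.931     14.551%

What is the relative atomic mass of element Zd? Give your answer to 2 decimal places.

Ar = Σ fᵢ·mᵢ = 0.33857 × 176.934 + 0.25321 × 177.934 + 0.26271 × 179.961 + 0.14551 × 180.931
= 59.9045 + 45.0547 + 47.2776 + 26.3273 = 178.5641 amu

178.56 amu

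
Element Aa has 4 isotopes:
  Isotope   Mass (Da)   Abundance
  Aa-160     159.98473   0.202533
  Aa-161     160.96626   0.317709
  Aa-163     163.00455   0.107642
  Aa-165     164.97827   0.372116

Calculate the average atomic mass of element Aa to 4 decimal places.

162.4798 Da

The abundance-weighted mean is 0.202533 × 159.98473 + 0.317709 × 160.96626 + 0.107642 × 163.00455 + 0.372116 × 164.97827
= 32.402187 + 51.140429 + 17.546136 + 61.391054 = 162.479806 Da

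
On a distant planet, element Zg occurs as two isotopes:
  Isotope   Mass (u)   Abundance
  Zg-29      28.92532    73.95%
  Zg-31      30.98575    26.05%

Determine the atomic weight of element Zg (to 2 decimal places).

29.46 u

Average mass = Σ (abundance × isotope mass) = 0.7395 × 28.92532 + 0.2605 × 30.98575
= 21.390274 + 8.071788 = 29.462062 u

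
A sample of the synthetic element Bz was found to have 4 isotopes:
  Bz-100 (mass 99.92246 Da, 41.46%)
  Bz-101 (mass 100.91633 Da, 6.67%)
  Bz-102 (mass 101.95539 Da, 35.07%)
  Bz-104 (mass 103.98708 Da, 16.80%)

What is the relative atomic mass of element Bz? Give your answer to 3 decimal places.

101.385 Da

The abundance-weighted mean is 0.4146 × 99.92246 + 0.0667 × 100.91633 + 0.3507 × 101.95539 + 0.1680 × 103.98708
= 41.427852 + 6.731119 + 35.755755 + 17.469829 = 101.384555 Da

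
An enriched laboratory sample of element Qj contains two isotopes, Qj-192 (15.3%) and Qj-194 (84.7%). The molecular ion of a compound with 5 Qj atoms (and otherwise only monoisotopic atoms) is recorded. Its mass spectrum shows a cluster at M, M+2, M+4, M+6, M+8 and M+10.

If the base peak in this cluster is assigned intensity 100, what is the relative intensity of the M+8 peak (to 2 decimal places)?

90.32

(0.153 + 0.847)^5 gives M 0.0001, M+2 0.0023, M+4 0.0257, M+6 0.1422, M+8 0.3937, M+10 0.4359; the largest is M+10.
P(M+10) = C(5,5) × 0.153^0 × 0.847^5 = 1 × 1.0000 × 0.4359303 = 0.435930 (base)
P(M+8) = C(5,4) × 0.153^1 × 0.847^4 = 5 × 0.1530 × 0.51467567 = 0.393727
Relative intensity = 0.393727 / 0.435930 × 100 = 90.32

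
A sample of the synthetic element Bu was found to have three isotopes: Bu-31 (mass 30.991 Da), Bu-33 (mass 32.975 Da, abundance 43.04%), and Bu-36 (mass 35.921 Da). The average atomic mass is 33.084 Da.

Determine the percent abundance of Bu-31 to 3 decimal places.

31.826%

Let x and y be the fractions of Bu-31 and Bu-36. Then x + y = 1 − 0.4304 = 0.5696 and 30.991x + 35.921y = 33.084 − 0.4304×32.975 = 18.89156.
Substituting: 30.991x + 35.921(0.5696 − x) = 18.89156
(30.991 − 35.921)x = -1.5690416  ⇒  x = 0.31826, y = 0.25134
Bu-31: 31.826%, Bu-36: 25.134%.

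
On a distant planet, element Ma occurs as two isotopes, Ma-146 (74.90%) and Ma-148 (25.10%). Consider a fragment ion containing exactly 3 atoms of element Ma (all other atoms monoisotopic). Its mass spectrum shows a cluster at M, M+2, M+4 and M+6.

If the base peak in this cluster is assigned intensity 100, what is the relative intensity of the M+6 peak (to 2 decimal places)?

3.74

Term probabilities: M 0.4202, M+2 0.4224, M+4 0.1416, M+6 0.0158. Base peak = M+2.
P(M+2) = C(3,1) × 0.7490^2 × 0.2510^1 = 3 × 0.561001 × 0.2510 = 0.422434 (base)
P(M+6) = C(3,3) × 0.7490^0 × 0.2510^3 = 1 × 1.0000 × 0.01581325 = 0.015813
Relative intensity = 0.015813 / 0.422434 × 100 = 3.74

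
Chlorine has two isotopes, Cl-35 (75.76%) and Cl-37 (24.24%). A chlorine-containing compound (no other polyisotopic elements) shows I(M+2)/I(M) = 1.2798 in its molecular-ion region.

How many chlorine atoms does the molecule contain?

The M+2/M ratio from n Cl atoms is n · q/p = n · 0.2424/0.7576.
n = 1.2798 × 0.7576/0.2424 = 4.00 ≈ 4

4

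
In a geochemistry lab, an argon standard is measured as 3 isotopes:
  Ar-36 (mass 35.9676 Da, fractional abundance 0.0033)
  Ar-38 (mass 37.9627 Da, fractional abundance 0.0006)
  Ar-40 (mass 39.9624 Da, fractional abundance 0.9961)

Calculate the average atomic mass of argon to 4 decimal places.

Ar = Σ fᵢ·mᵢ = 0.0033 × 35.9676 + 0.0006 × 37.9627 + 0.9961 × 39.9624
= 0.11869 + 0.02278 + 39.80655 = 39.94802 Da

39.9480 Da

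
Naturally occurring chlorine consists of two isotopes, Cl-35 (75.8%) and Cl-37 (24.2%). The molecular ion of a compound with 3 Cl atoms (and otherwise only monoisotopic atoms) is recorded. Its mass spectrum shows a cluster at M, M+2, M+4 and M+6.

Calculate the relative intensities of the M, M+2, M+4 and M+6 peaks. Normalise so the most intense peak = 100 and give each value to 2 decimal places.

100.00 : 95.78 : 30.58 : 3.25

Expanding (0.758 + 0.242)^3:
P(M) = 0.758^3 = 0.435520
P(M+2) = 3 × 0.758^2 × 0.242^1 = 0.417133
P(M+4) = 3 × 0.758^1 × 0.242^2 = 0.133175
P(M+6) = 0.242^3 = 0.014172
The M peak is largest (0.435520); scaling to 100 gives 100.00 : 95.78 : 30.58 : 3.25.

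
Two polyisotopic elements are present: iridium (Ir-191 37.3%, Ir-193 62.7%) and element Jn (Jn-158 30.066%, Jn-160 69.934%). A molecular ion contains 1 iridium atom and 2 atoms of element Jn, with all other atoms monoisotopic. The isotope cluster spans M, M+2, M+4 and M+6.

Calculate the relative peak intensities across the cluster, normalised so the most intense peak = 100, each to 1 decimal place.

7.6 : 47.9 : 100.0 : 68.7

Iridium pattern (n=1): 0.3730 : 0.6270
Element Jn pattern (n=2): 0.09039644 : 0.42052713 : 0.48907644
Convolve the two distributions (both contribute in 2-u steps):
  M: 0.3730×0.09039644 = 0.033718
  M+2: 0.3730×0.42052713 + 0.6270×0.09039644 = 0.213535
  M+4: 0.3730×0.48907644 + 0.6270×0.42052713 = 0.446096
  M+6: 0.6270×0.48907644 = 0.306651
Scale to base peak (0.446096) = 100: 7.6 : 47.9 : 100.0 : 68.7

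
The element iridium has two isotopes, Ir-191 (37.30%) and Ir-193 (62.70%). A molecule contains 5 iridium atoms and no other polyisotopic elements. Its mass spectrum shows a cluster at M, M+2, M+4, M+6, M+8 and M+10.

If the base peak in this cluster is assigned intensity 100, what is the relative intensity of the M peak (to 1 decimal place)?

Binomial terms of (0.3730 + 0.6270)^5: M 0.0072, M+2 0.0607, M+4 0.2040, M+6 0.3429, M+8 0.2882, M+10 0.0969 → M+6 is the base peak.
P(M+6) = C(5,3) × 0.3730^2 × 0.6270^3 = 10 × 0.139129 × 0.24649188 = 0.342942 (base)
P(M) = C(5,0) × 0.3730^5 × 0.6270^0 = 1 × 0.00722012 × 1.0000 = 0.007220
Relative intensity = 0.007220 / 0.342942 × 100 = 2.1

2.1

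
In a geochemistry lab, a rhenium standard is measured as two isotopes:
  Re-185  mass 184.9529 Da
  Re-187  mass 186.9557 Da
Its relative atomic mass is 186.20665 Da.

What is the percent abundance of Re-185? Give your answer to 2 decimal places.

With x = fraction of Re-185 (so Re-187 is 1 − x):
184.9529·x + 186.9557·(1 − x) = 186.20665
(184.9529 − 186.9557)·x = 186.20665 − 186.9557
x = -0.74905 / -2.0028 = 0.37400 → 37.40% Re-185, 62.60% Re-187.

37.40%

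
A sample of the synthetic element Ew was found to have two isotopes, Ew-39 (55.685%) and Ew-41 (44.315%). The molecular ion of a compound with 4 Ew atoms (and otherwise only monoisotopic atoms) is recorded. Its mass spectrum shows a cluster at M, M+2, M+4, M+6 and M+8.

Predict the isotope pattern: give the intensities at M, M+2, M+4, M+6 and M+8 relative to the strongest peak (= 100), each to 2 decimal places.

The 4 Ew atoms are independent, so intensities follow the terms of (0.55685 + 0.44315)^4.
P(M) = 0.55685^4 = 0.096151
P(M+2) = 4 × 0.55685^3 × 0.44315^1 = 0.306073
P(M+4) = 6 × 0.55685^2 × 0.44315^2 = 0.365367
P(M+6) = 4 × 0.55685^1 × 0.44315^3 = 0.193843
P(M+8) = 0.44315^4 = 0.038566
The M+4 peak is largest (0.365367); scaling to 100 gives 26.32 : 83.77 : 100.00 : 53.05 : 10.56.

26.32 : 83.77 : 100.00 : 53.05 : 10.56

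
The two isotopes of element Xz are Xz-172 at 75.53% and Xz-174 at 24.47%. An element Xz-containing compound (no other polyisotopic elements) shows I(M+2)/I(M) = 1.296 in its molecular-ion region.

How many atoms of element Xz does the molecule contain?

4

The M+2/M ratio from n Xz atoms is n · q/p = n · 0.2447/0.7553.
n = 1.296 × 0.7553/0.2447 = 4.00 ≈ 4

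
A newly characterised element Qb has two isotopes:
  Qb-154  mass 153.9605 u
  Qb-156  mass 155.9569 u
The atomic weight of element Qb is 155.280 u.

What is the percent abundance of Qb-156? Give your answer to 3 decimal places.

With x = fraction of Qb-154 (so Qb-156 is 1 − x):
153.9605·x + 155.9569·(1 − x) = 155.280
(153.9605 − 155.9569)·x = 155.280 − 155.9569
x = -0.6769 / -1.9964 = 0.33906 → 33.906% Qb-154, 66.094% Qb-156.

66.094%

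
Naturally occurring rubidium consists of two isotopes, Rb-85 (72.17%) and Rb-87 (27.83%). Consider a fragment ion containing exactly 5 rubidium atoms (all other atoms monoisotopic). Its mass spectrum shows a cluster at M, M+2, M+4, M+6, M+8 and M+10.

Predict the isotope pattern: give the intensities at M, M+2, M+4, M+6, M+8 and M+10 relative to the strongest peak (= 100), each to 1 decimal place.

51.9 : 100.0 : 77.1 : 29.7 : 5.7 : 0.4

Expanding (0.7217 + 0.2783)^5:
P(M) = 0.7217^5 = 0.195787
P(M+2) = 5 × 0.7217^4 × 0.2783^1 = 0.377494
P(M+4) = 10 × 0.7217^3 × 0.2783^2 = 0.291136
P(M+6) = 10 × 0.7217^2 × 0.2783^3 = 0.112267
P(M+8) = 5 × 0.7217^1 × 0.2783^4 = 0.021646
P(M+10) = 0.2783^5 = 0.001669
The M+2 peak is largest (0.377494); scaling to 100 gives 51.9 : 100.0 : 77.1 : 29.7 : 5.7 : 0.4.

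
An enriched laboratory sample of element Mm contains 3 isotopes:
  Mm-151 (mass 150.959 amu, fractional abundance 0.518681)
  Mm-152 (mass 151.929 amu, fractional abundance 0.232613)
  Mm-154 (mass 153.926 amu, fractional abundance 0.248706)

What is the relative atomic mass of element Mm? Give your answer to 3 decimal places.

151.923 amu

The abundance-weighted mean is 0.518681 × 150.959 + 0.232613 × 151.929 + 0.248706 × 153.926
= 78.2996 + 35.3407 + 38.2823 = 151.9226 amu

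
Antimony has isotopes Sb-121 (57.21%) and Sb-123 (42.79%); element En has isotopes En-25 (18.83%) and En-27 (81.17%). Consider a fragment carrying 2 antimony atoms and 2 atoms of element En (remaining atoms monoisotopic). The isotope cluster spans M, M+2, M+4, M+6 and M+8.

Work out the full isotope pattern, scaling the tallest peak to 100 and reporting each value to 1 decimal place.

3.1 : 31.0 : 98.2 : 100.0 : 31.9

Antimony pattern (n=2): 0.32729841 : 0.48960318 : 0.18309841
Element En pattern (n=2): 0.03545689 : 0.30568622 : 0.65885689
Convolve the two distributions (both contribute in 2-u steps):
  M: 0.32729841×0.03545689 = 0.011605
  M+2: 0.32729841×0.30568622 + 0.48960318×0.03545689 = 0.117410
  M+4: 0.32729841×0.65885689 + 0.48960318×0.30568622 + 0.18309841×0.03545689 = 0.371800
  M+6: 0.48960318×0.65885689 + 0.18309841×0.30568622 = 0.378549
  M+8: 0.18309841×0.65885689 = 0.120636
Scale to base peak (0.378549) = 100: 3.1 : 31.0 : 98.2 : 100.0 : 31.9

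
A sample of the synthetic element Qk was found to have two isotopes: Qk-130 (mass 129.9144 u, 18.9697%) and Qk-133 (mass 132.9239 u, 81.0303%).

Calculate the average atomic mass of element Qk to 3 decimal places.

132.353 u

Ar = Σ fᵢ·mᵢ = 0.189697 × 129.9144 + 0.810303 × 132.9239
= 24.64437 + 107.70863 = 132.35300 u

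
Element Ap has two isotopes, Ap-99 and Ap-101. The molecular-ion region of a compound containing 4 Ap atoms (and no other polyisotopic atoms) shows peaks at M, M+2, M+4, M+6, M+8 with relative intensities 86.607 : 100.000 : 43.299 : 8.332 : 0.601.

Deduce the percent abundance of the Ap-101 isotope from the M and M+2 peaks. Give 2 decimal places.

22.40%

Let p = fractional abundance of Ap-99. I(M+2)/I(M) = [C(4,1)·p^3·(1−p)] / p^4 = 4·(1−p)/p = 100.000/86.607 = 1.1546
(1−p)/p = 1.1546/4 = 0.2887  ⇒  p = 1/(1 + 0.2887) = 0.7760
Ap-99: 77.60%, Ap-101: 22.40%.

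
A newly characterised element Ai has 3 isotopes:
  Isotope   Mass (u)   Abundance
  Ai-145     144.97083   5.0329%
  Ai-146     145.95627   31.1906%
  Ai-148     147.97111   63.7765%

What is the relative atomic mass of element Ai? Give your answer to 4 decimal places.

Ar = Σ fᵢ·mᵢ = 0.050329 × 144.97083 + 0.311906 × 145.95627 + 0.637765 × 147.97111
= 7.296237 + 45.524636 + 94.370795 = 147.191668 u

147.1917 u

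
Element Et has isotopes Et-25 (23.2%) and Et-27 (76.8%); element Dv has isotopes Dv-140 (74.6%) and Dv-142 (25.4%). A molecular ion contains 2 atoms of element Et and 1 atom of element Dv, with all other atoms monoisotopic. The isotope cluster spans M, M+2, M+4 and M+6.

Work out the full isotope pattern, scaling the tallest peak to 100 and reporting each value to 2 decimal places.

7.57 : 52.69 : 100.00 : 28.24

Element Et pattern (n=2): 0.053824 : 0.356352 : 0.589824
Element Dv pattern (n=1): 0.7460 : 0.2540
Convolve the two distributions (both contribute in 2-u steps):
  M: 0.053824×0.7460 = 0.040153
  M+2: 0.053824×0.2540 + 0.356352×0.7460 = 0.279510
  M+4: 0.356352×0.2540 + 0.589824×0.7460 = 0.530522
  M+6: 0.589824×0.2540 = 0.149815
Scale to base peak (0.530522) = 100: 7.57 : 52.69 : 100.00 : 28.24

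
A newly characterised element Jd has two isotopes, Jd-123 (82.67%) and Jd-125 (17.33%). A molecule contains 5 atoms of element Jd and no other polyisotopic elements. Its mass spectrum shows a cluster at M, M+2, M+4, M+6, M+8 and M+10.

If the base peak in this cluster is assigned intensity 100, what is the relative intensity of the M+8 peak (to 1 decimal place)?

(0.8267 + 0.1733)^5 gives M 0.3861, M+2 0.4047, M+4 0.1697, M+6 0.0356, M+8 0.0037, M+10 0.0002; the largest is M+2.
P(M+2) = C(5,1) × 0.8267^4 × 0.1733^1 = 5 × 0.46708052 × 0.1733 = 0.404725 (base)
P(M+8) = C(5,4) × 0.8267^1 × 0.1733^4 = 5 × 0.8267 × 0.00090197 = 0.003728
Relative intensity = 0.003728 / 0.404725 × 100 = 0.9

0.9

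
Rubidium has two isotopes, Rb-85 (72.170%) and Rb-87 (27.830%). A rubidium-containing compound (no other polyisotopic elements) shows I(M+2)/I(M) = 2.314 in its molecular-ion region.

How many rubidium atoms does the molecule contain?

6

With n Rb atoms, P(M+2)/P(M) = C(n,1)·p^(n−1)q / p^n = n·q/p = n · 0.27830/0.72170.
n = 2.314 × 0.72170/0.27830 = 6.00 ≈ 6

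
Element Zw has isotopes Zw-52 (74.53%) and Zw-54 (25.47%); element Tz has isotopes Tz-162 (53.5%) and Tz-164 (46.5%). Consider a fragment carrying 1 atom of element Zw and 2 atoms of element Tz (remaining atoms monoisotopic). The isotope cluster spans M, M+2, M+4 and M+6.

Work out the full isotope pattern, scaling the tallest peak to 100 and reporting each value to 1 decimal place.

Element Zw pattern (n=1): 0.7453 : 0.2547
Element Tz pattern (n=2): 0.286225 : 0.49755 : 0.216225
Convolve the two distributions (both contribute in 2-u steps):
  M: 0.7453×0.286225 = 0.213323
  M+2: 0.7453×0.49755 + 0.2547×0.286225 = 0.443726
  M+4: 0.7453×0.216225 + 0.2547×0.49755 = 0.287878
  M+6: 0.2547×0.216225 = 0.055073
Scale to base peak (0.443726) = 100: 48.1 : 100.0 : 64.9 : 12.4

48.1 : 100.0 : 64.9 : 12.4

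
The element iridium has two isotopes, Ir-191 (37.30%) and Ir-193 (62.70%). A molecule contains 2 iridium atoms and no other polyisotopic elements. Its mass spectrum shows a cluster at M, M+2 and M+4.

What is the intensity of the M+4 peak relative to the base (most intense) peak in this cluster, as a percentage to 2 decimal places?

(0.3730 + 0.6270)^2 gives M 0.1391, M+2 0.4677, M+4 0.3931; the largest is M+2.
P(M+2) = C(2,1) × 0.3730^1 × 0.6270^1 = 2 × 0.3730 × 0.6270 = 0.467742 (base)
P(M+4) = C(2,2) × 0.3730^0 × 0.6270^2 = 1 × 1.0000 × 0.393129 = 0.393129
Relative intensity = 0.393129 / 0.467742 × 100 = 84.05

84.05%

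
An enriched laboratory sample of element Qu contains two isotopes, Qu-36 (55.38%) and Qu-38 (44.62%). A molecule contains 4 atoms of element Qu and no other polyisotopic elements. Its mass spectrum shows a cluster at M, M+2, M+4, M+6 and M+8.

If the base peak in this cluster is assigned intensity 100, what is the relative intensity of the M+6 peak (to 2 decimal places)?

Binomial terms of (0.5538 + 0.4462)^4: M 0.0941, M+2 0.3031, M+4 0.3664, M+6 0.1968, M+8 0.0396 → M+4 is the base peak.
P(M+4) = C(4,2) × 0.5538^2 × 0.4462^2 = 6 × 0.30669444 × 0.19909444 = 0.366367 (base)
P(M+6) = C(4,3) × 0.5538^1 × 0.4462^3 = 4 × 0.5538 × 0.08883594 = 0.196789
Relative intensity = 0.196789 / 0.366367 × 100 = 53.71

53.71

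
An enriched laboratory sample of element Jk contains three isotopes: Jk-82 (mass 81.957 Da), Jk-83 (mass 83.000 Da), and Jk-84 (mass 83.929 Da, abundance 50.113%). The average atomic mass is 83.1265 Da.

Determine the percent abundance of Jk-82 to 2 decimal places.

32.51%

The remaining 49.887% is split between Jk-82 (fraction x) and Jk-83 (fraction 0.49887 − x).
Substituting: 81.957x + 83.000(0.49887 − x) = 41.06716023
(81.957 − 83.000)x = -0.33904977  ⇒  x = 0.32507, y = 0.17380
Jk-82: 32.51%, Jk-83: 17.38%.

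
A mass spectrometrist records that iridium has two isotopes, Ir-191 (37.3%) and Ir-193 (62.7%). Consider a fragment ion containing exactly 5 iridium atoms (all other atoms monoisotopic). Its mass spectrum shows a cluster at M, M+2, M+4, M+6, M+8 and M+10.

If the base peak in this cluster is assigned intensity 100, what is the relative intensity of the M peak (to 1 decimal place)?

2.1

Term probabilities: M 0.0072, M+2 0.0607, M+4 0.2040, M+6 0.3429, M+8 0.2882, M+10 0.0969. Base peak = M+6.
P(M+6) = C(5,3) × 0.373^2 × 0.627^3 = 10 × 0.139129 × 0.24649188 = 0.342942 (base)
P(M) = C(5,0) × 0.373^5 × 0.627^0 = 1 × 0.00722012 × 1.0000 = 0.007220
Relative intensity = 0.007220 / 0.342942 × 100 = 2.1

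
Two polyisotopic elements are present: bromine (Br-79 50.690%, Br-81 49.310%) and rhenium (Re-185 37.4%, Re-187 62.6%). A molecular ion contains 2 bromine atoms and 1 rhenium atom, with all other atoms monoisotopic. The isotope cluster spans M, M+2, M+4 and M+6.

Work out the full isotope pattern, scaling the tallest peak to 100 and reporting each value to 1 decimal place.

Bromine pattern (n=2): 0.25694761 : 0.49990478 : 0.24314761
Rhenium pattern (n=1): 0.3740 : 0.6260
Convolve the two distributions (both contribute in 2-u steps):
  M: 0.25694761×0.3740 = 0.096098
  M+2: 0.25694761×0.6260 + 0.49990478×0.3740 = 0.347814
  M+4: 0.49990478×0.6260 + 0.24314761×0.3740 = 0.403878
  M+6: 0.24314761×0.6260 = 0.152210
Scale to base peak (0.403878) = 100: 23.8 : 86.1 : 100.0 : 37.7

23.8 : 86.1 : 100.0 : 37.7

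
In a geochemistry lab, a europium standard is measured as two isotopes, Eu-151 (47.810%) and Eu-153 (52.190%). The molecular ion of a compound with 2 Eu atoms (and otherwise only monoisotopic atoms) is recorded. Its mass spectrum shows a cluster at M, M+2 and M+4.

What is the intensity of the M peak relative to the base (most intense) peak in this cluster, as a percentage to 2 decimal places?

Binomial terms of (0.47810 + 0.52190)^2: M 0.2286, M+2 0.4990, M+4 0.2724 → M+2 is the base peak.
P(M+2) = C(2,1) × 0.47810^1 × 0.52190^1 = 2 × 0.4781 × 0.5219 = 0.499041 (base)
P(M) = C(2,0) × 0.47810^2 × 0.52190^0 = 1 × 0.22857961 × 1.0000 = 0.228580
Relative intensity = 0.228580 / 0.499041 × 100 = 45.80

45.80%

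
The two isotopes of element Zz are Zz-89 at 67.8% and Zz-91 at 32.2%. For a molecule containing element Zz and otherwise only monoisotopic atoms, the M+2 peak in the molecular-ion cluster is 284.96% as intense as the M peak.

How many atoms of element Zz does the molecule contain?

For n independent Zz atoms, I(M+2)/I(M) = n · (abundance Zz-91) / (abundance Zz-89) = n · 0.322/0.678.
n = 2.8496 × 0.678/0.322 = 6.00 ≈ 6

6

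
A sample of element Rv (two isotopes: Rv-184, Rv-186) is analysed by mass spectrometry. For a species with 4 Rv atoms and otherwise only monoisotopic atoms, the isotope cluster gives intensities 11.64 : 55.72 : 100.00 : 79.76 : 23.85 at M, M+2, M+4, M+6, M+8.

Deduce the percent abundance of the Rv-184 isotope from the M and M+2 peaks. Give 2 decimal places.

45.52%

If p is the fraction of Rv that is Rv-184, then I(M+2)/I(M) = [C(4,1)·p^3·(1−p)] / p^4 = 4·(1−p)/p = 55.72/11.64 = 4.7869
(1−p)/p = 4.7869/4 = 1.1967  ⇒  p = 1/(1 + 1.1967) = 0.4552
Rv-184: 45.52%, Rv-186: 54.48%.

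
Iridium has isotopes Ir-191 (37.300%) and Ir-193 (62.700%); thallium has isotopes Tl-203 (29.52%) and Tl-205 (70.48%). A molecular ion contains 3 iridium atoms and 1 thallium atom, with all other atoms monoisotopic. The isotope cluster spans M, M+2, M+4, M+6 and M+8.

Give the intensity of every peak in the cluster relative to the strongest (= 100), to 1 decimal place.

Iridium pattern (n=3): 0.05189512 : 0.26170165 : 0.43991135 : 0.24649188
Thallium pattern (n=1): 0.2952 : 0.7048
Convolve the two distributions (both contribute in 2-u steps):
  M: 0.05189512×0.2952 = 0.015319
  M+2: 0.05189512×0.7048 + 0.26170165×0.2952 = 0.113830
  M+4: 0.26170165×0.7048 + 0.43991135×0.2952 = 0.314309
  M+6: 0.43991135×0.7048 + 0.24649188×0.2952 = 0.382814
  M+8: 0.24649188×0.7048 = 0.173727
Scale to base peak (0.382814) = 100: 4.0 : 29.7 : 82.1 : 100.0 : 45.4

4.0 : 29.7 : 82.1 : 100.0 : 45.4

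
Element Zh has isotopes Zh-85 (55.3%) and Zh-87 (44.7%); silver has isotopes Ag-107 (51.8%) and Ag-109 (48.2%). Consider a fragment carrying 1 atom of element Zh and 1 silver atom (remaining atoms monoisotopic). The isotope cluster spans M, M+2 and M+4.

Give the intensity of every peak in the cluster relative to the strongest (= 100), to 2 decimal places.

57.51 : 100.00 : 43.26

Element Zh pattern (n=1): 0.5530 : 0.4470
Silver pattern (n=1): 0.5180 : 0.4820
Convolve the two distributions (both contribute in 2-u steps):
  M: 0.5530×0.5180 = 0.286454
  M+2: 0.5530×0.4820 + 0.4470×0.5180 = 0.498092
  M+4: 0.4470×0.4820 = 0.215454
Scale to base peak (0.498092) = 100: 57.51 : 100.00 : 43.26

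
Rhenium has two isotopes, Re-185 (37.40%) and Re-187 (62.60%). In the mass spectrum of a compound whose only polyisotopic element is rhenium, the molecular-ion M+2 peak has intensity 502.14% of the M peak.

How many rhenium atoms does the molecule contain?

For n independent Re atoms, I(M+2)/I(M) = n · (abundance Re-187) / (abundance Re-185) = n · 0.6260/0.3740.
n = 5.0214 × 0.3740/0.6260 = 3.00 ≈ 3

3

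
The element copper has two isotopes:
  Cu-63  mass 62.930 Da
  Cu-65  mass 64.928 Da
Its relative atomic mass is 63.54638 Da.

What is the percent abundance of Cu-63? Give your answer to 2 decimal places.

With x = fraction of Cu-63 (so Cu-65 is 1 − x):
62.930·x + 64.928·(1 − x) = 63.54638
(62.930 − 64.928)·x = 63.54638 − 64.928
x = -1.38162 / -1.998 = 0.69150 → 69.15% Cu-63, 30.85% Cu-65.

69.15%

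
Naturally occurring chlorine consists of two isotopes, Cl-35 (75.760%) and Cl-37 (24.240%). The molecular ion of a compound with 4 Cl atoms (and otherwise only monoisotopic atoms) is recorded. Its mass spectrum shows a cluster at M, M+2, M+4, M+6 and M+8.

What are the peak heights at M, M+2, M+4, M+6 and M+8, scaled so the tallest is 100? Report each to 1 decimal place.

Expanding (0.75760 + 0.24240)^4:
P(M) = 0.75760^4 = 0.329428
P(M+2) = 4 × 0.75760^3 × 0.24240^1 = 0.421612
P(M+4) = 6 × 0.75760^2 × 0.24240^2 = 0.202347
P(M+6) = 4 × 0.75760^1 × 0.24240^3 = 0.043162
P(M+8) = 0.24240^4 = 0.003452
The M+2 peak is largest (0.421612); scaling to 100 gives 78.1 : 100.0 : 48.0 : 10.2 : 0.8.

78.1 : 100.0 : 48.0 : 10.2 : 0.8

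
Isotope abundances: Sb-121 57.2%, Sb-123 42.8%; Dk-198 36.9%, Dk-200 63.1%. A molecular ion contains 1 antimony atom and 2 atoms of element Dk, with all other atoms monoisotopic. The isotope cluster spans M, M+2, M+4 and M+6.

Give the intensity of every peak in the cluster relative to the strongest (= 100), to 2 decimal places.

18.24 : 76.02 : 100.00 : 39.90

Antimony pattern (n=1): 0.5720 : 0.4280
Element Dk pattern (n=2): 0.136161 : 0.465678 : 0.398161
Convolve the two distributions (both contribute in 2-u steps):
  M: 0.5720×0.136161 = 0.077884
  M+2: 0.5720×0.465678 + 0.4280×0.136161 = 0.324645
  M+4: 0.5720×0.398161 + 0.4280×0.465678 = 0.427058
  M+6: 0.4280×0.398161 = 0.170413
Scale to base peak (0.427058) = 100: 18.24 : 76.02 : 100.00 : 39.90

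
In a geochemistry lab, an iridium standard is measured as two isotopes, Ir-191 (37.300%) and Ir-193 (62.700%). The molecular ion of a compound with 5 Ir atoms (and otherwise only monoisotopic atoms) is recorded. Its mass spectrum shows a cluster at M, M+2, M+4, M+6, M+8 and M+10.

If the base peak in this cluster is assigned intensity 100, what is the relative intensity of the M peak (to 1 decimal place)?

Binomial terms of (0.37300 + 0.62700)^5: M 0.0072, M+2 0.0607, M+4 0.2040, M+6 0.3429, M+8 0.2882, M+10 0.0969 → M+6 is the base peak.
P(M+6) = C(5,3) × 0.37300^2 × 0.62700^3 = 10 × 0.139129 × 0.24649188 = 0.342942 (base)
P(M) = C(5,0) × 0.37300^5 × 0.62700^0 = 1 × 0.00722012 × 1.0000 = 0.007220
Relative intensity = 0.007220 / 0.342942 × 100 = 2.1

2.1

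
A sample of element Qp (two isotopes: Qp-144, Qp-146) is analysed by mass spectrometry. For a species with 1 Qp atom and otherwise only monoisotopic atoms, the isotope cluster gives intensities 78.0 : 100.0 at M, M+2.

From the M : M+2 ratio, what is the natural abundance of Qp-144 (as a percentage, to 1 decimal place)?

43.8%

If p is the fraction of Qp that is Qp-144, then I(M+2)/I(M) = [C(1,1)·p^0·(1−p)] / p^1 = 1·(1−p)/p = 100.0/78.0 = 1.2821
(1−p)/p = 1.2821/1 = 1.2821  ⇒  p = 1/(1 + 1.2821) = 0.4382
Qp-144: 43.8%, Qp-146: 56.2%.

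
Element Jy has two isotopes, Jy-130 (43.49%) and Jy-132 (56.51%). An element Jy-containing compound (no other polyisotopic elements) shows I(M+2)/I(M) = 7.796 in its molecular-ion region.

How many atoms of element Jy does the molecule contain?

6

The M+2/M ratio from n Jy atoms is n · q/p = n · 0.5651/0.4349.
n = 7.796 × 0.4349/0.5651 = 6.00 ≈ 6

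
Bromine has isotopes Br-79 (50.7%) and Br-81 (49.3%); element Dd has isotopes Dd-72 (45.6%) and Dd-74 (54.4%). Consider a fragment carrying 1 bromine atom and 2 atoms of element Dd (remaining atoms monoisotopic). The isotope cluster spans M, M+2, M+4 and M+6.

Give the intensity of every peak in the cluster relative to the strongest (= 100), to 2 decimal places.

Bromine pattern (n=1): 0.5070 : 0.4930
Element Dd pattern (n=2): 0.207936 : 0.496128 : 0.295936
Convolve the two distributions (both contribute in 2-u steps):
  M: 0.5070×0.207936 = 0.105424
  M+2: 0.5070×0.496128 + 0.4930×0.207936 = 0.354049
  M+4: 0.5070×0.295936 + 0.4930×0.496128 = 0.394631
  M+6: 0.4930×0.295936 = 0.145896
Scale to base peak (0.394631) = 100: 26.71 : 89.72 : 100.00 : 36.97

26.71 : 89.72 : 100.00 : 36.97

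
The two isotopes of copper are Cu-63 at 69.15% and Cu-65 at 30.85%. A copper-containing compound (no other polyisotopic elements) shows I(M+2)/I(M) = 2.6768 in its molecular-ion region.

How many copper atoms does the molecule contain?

With n Cu atoms, P(M+2)/P(M) = C(n,1)·p^(n−1)q / p^n = n·q/p = n · 0.3085/0.6915.
n = 2.6768 × 0.6915/0.3085 = 6.00 ≈ 6

6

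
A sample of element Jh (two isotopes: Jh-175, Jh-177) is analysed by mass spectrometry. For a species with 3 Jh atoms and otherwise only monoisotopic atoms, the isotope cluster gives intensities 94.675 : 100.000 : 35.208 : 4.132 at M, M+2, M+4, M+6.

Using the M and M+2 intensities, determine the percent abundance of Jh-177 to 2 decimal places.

26.04%

Let p = fractional abundance of Jh-175. I(M+2)/I(M) = [C(3,1)·p^2·(1−p)] / p^3 = 3·(1−p)/p = 100.000/94.675 = 1.0562
(1−p)/p = 1.0562/3 = 0.3521  ⇒  p = 1/(1 + 0.3521) = 0.7396
Jh-175: 73.96%, Jh-177: 26.04%.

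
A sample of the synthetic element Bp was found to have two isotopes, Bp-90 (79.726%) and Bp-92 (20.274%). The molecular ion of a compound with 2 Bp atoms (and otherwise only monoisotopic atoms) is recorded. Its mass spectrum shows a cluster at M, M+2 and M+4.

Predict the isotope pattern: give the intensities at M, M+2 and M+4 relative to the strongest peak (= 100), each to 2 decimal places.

100.00 : 50.86 : 6.47

Each Bp atom is independently Bp-90 (p = 0.79726) or Bp-92 (q = 0.20274); the cluster is the binomial expansion (p + q)^2.
P(M) = 0.79726^2 = 0.635624
P(M+2) = 2 × 0.79726^1 × 0.20274^1 = 0.323273
P(M+4) = 0.20274^2 = 0.041104
The M peak is largest (0.635624); scaling to 100 gives 100.00 : 50.86 : 6.47.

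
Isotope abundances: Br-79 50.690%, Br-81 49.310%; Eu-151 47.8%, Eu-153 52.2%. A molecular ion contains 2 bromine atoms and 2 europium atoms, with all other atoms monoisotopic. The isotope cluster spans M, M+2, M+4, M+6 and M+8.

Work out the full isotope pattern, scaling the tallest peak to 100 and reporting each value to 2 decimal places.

15.65 : 64.65 : 100.00 : 68.67 : 17.67

Bromine pattern (n=2): 0.25694761 : 0.49990478 : 0.24314761
Europium pattern (n=2): 0.228484 : 0.499032 : 0.272484
Convolve the two distributions (both contribute in 2-u steps):
  M: 0.25694761×0.228484 = 0.058708
  M+2: 0.25694761×0.499032 + 0.49990478×0.228484 = 0.242445
  M+4: 0.25694761×0.272484 + 0.49990478×0.499032 + 0.24314761×0.228484 = 0.375038
  M+6: 0.49990478×0.272484 + 0.24314761×0.499032 = 0.257554
  M+8: 0.24314761×0.272484 = 0.066254
Scale to base peak (0.375038) = 100: 15.65 : 64.65 : 100.00 : 68.67 : 17.67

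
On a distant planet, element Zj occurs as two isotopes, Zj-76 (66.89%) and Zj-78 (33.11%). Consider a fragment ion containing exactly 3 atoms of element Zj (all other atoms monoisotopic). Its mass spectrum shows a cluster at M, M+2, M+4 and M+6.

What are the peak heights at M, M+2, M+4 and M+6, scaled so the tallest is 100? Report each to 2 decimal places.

67.34 : 100.00 : 49.50 : 8.17

The 3 Zj atoms are independent, so intensities follow the terms of (0.6689 + 0.3311)^3.
P(M) = 0.6689^3 = 0.299284
P(M+2) = 3 × 0.6689^2 × 0.3311^1 = 0.444429
P(M+4) = 3 × 0.6689^1 × 0.3311^2 = 0.219989
P(M+6) = 0.3311^3 = 0.036298
The M+2 peak is largest (0.444429); scaling to 100 gives 67.34 : 100.00 : 49.50 : 8.17.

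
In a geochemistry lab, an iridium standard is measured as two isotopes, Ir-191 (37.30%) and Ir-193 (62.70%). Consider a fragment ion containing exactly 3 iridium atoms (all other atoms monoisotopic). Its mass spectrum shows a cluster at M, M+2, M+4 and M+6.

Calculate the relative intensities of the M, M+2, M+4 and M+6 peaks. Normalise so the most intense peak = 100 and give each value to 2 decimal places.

The 3 Ir atoms are independent, so intensities follow the terms of (0.3730 + 0.6270)^3.
P(M) = 0.3730^3 = 0.051895
P(M+2) = 3 × 0.3730^2 × 0.6270^1 = 0.261702
P(M+4) = 3 × 0.3730^1 × 0.6270^2 = 0.439911
P(M+6) = 0.6270^3 = 0.246492
The M+4 peak is largest (0.439911); scaling to 100 gives 11.80 : 59.49 : 100.00 : 56.03.

11.80 : 59.49 : 100.00 : 56.03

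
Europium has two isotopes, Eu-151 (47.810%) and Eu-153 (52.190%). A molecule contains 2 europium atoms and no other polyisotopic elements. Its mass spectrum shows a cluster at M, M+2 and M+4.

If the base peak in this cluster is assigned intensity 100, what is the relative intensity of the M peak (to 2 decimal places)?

(0.47810 + 0.52190)^2 gives M 0.2286, M+2 0.4990, M+4 0.2724; the largest is M+2.
P(M+2) = C(2,1) × 0.47810^1 × 0.52190^1 = 2 × 0.4781 × 0.5219 = 0.499041 (base)
P(M) = C(2,0) × 0.47810^2 × 0.52190^0 = 1 × 0.22857961 × 1.0000 = 0.228580
Relative intensity = 0.228580 / 0.499041 × 100 = 45.80

45.80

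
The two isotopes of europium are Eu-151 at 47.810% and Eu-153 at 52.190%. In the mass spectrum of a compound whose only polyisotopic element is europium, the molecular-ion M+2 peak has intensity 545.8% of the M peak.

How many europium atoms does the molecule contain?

For n independent Eu atoms, I(M+2)/I(M) = n · (abundance Eu-153) / (abundance Eu-151) = n · 0.52190/0.47810.
n = 5.458 × 0.47810/0.52190 = 5.00 ≈ 5

5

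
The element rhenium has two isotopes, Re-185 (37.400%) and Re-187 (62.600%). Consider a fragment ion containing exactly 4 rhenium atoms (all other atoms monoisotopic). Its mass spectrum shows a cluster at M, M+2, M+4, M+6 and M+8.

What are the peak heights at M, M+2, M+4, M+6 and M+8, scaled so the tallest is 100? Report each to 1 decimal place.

Each Re atom is independently Re-185 (p = 0.37400) or Re-187 (q = 0.62600); the cluster is the binomial expansion (p + q)^4.
P(M) = 0.37400^4 = 0.019565
P(M+2) = 4 × 0.37400^3 × 0.62600^1 = 0.130993
P(M+4) = 6 × 0.37400^2 × 0.62600^2 = 0.328884
P(M+6) = 4 × 0.37400^1 × 0.62600^3 = 0.366990
P(M+8) = 0.62600^4 = 0.153567
The M+6 peak is largest (0.366990); scaling to 100 gives 5.3 : 35.7 : 89.6 : 100.0 : 41.8.

5.3 : 35.7 : 89.6 : 100.0 : 41.8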